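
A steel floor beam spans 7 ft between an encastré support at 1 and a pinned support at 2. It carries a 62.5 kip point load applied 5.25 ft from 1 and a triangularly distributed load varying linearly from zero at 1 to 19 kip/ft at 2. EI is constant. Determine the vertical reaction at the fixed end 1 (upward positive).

R_1 = 52.87 kip

Remove the prop at 2; the released (primary) structure is a cantilever built in at 1.
Free-end deflection of the primary structure under the applied loading (downward +):
  point load 62.5 at a = 5.25: Pa²(3L − a)/(6EI) = 4522/EI
  triangular load, peak 19 at the free end: 11w₀L⁴/(120EI) = 4182/EI
  δ_0 = 8704/EI
Tip deflection under a unit load at 2: L³/(3EI) = 114.3/EI.
The prop prevents deflection at 2: R_2 = δ_0/δ_{22} = 8704/114.3 = 76.13 kip.
Vertical equilibrium: R_1 = ΣP − R_2 = 129 − 76.13 = 52.87 kip.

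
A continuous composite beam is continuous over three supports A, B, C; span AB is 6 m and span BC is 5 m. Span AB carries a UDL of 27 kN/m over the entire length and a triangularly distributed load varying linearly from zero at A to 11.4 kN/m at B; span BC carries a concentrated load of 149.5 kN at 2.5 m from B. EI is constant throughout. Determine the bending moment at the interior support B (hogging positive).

M_B = 144.9 kN·m

Take M_B as the redundant. Released structure: two simple spans AB and BC with a hinge at B.
Rotations at B on the released spans (each span's end-slope, ×1/EI):
  span AB: UDL 27: wL³/(24EI) = 243/EI
  span AB: triangular load, peak 11.4: w₀L³/(45EI) = 54.72/EI
  span BC: point load 149.5 at a = 2.5: Pab(L + b)/(6LEI) = 233.6/EI
  relative rotation θ_0 = (297.7 + 233.6)/EI = 531.3/EI
A unit hogging moment at B produces rotation L₁/(3EI) + L₂/(3EI) = 3.667/EI.
Slope continuity at B: θ_0 = M_B·3.667/EI, so M_B = 531.3/3.667 = 144.9 kN·m (hogging).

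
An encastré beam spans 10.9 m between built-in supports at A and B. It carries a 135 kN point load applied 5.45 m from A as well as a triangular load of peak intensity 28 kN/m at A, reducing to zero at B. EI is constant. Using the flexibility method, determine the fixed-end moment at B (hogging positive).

M_B = 294.8 kN·m

Take the two fixed-end moments M_A, M_B as redundants; the released structure is the simple span AB.
Simple-span end rotations at A and B under the given loads:
  at A: point load 135 at a = 5.45: Pab(L + b)/(6LEI) = 1002/EI
  at B: point load 135 at a = 5.45: Pab(L + a)/(6LEI) = 1002/EI
  at A: triangular load, peak 28: w₀L³/(45EI) = 805.8/EI
  at B: triangular load, peak 28: 7w₀L³/(360EI) = 705.1/EI
  θ_A0 = 1808/EI,  θ_B0 = 1708/EI
Flexibility coefficients: a unit moment at one end gives L/(3EI) there and L/(6EI) at the far end, so f₁₁ = f₂₂ = 3.633/EI and f₁₂ = f₂₁ = 1.817/EI.
Compatibility — zero rotation at each built-in end:
  3.633 M_A + 1.817 M_B = 1808
  1.817 M_A + 3.633 M_B = 1708
Solving the pair gives M_A = 350.3 kN·m and M_B = 294.8 kN·m (hogging).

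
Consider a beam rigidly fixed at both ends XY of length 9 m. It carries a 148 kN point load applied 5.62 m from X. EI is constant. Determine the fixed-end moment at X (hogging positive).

Release both end moments; the primary structure is a simply-supported span XY with redundants M_X and M_Y.
Simple-span end rotations at X and Y under the given loads:
  at X: point load 148 at a = 5.62: Pab(L + b)/(6LEI) = 644.5/EI
  at Y: point load 148 at a = 5.62: Pab(L + a)/(6LEI) = 761.1/EI
  θ_X0 = 644.5/EI,  θ_Y0 = 761.1/EI
Flexibility coefficients: a unit moment at one end gives L/(3EI) there and L/(6EI) at the far end, so f₁₁ = f₂₂ = 3/EI and f₁₂ = f₂₁ = 1.5/EI.
Compatibility — zero rotation at each built-in end:
  3 M_X + 1.5 M_Y = 644.5
  1.5 M_X + 3 M_Y = 761.1
Solving the pair gives M_X = 117.3 kN·m and M_Y = 195.1 kN·m (hogging).

M_X = 117.3 kN·m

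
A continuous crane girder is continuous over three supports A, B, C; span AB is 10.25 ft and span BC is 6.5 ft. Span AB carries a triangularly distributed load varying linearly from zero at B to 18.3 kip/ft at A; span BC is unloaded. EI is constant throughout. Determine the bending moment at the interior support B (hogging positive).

M_B = 68.63 kip·ft

Release continuity at B by inserting a hinge; the redundant is the internal moment M_B. The primary structure is two simply-supported spans AB and BC.
Rotations at B on the released spans (each span's end-slope, ×1/EI):
  span AB: triangular load, peak 18.3: 7w₀L³/(360EI) = 383.2/EI
  relative rotation θ_0 = (383.2 + 0)/EI = 383.2/EI
A unit hogging moment at B produces rotation L₁/(3EI) + L₂/(3EI) = 5.583/EI.
Slope continuity at B: θ_0 = M_B·5.583/EI, so M_B = 383.2/5.583 = 68.63 kip·ft (hogging).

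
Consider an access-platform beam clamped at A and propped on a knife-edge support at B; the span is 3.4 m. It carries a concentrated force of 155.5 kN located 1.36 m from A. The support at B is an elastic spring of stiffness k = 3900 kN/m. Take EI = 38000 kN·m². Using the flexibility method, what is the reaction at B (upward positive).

R_B = 18.55 kN

Choose R_B as the redundant. The primary structure is the cantilever fixed at A.
Primary-structure tip deflection at B by superposition:
  point load 155.5 at a = 1.36: Pa²(3L − a)/(6EI) = 423.7/EI
Flexibility coefficient — unit upward force at B: δ_{BB} = L³/(3EI) = 13.1/EI.
With EI = 38000 kN·m²: δ_0 = 0.011151 m and δ_{BB} = 0.000345 m/kN.
Compatibility — the spring shortens by R_B/k under the reaction it provides: δ_0 − R_B·δ_{BB} = R_B/k. With 1/k = 0.000256 m/kN, R_B = δ_0 / (δ_{BB} + 1/k) = 0.011151 / (0.000345 + 0.000256) = 18.55 kN.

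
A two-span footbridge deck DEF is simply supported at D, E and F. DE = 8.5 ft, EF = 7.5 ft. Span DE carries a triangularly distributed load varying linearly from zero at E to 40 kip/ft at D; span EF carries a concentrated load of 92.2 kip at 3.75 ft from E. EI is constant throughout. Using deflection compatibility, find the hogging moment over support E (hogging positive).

Release continuity at E by inserting a hinge; the redundant is the internal moment M_E. The primary structure is two simply-supported spans DE and EF.
Discontinuity in slope at E on the released structure — sum the simple-span end rotations:
  span DE: triangular load, peak 40: 7w₀L³/(360EI) = 477.7/EI
  span EF: point load 92.2 at a = 3.75: Pab(L + b)/(6LEI) = 324.1/EI
  relative rotation θ_0 = (477.7 + 324.1)/EI = 801.8/EI
A unit hogging moment at E produces rotation L₁/(3EI) + L₂/(3EI) = 5.333/EI.
Slope continuity at E: θ_0 = M_E·5.333/EI, so M_E = 801.8/5.333 = 150.3 kip·ft (hogging).

M_E = 150.3 kip·ft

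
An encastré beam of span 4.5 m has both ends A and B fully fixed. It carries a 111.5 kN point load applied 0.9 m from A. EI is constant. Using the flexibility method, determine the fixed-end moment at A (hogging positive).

Release both end moments; the primary structure is a simply-supported span AB with redundants M_A and M_B.
End rotations of the released simple span under the applied load (×1/EI):
  at A: point load 111.5 at a = 0.9: Pab(L + b)/(6LEI) = 108.4/EI
  at B: point load 111.5 at a = 0.9: Pab(L + a)/(6LEI) = 72.25/EI
  θ_A0 = 108.4/EI,  θ_B0 = 72.25/EI
Flexibility coefficients: a unit moment at one end gives L/(3EI) there and L/(6EI) at the far end, so f₁₁ = f₂₂ = 1.5/EI and f₁₂ = f₂₁ = 0.75/EI.
Compatibility — zero rotation at each built-in end:
  1.5 M_A + 0.75 M_B = 108.4
  0.75 M_A + 1.5 M_B = 72.25
Solving the pair gives M_A = 64.22 kN·m and M_B = 16.06 kN·m (hogging).

M_A = 64.22 kN·m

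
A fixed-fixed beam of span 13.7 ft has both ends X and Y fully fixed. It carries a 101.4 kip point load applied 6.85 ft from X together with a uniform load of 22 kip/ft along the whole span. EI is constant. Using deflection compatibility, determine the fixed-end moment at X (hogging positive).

Take the two fixed-end moments M_X, M_Y as redundants; the released structure is the simple span XY.
End rotations of the released simple span under the applied load (×1/EI):
  at X: point load 101.4 at a = 6.85: Pab(L + b)/(6LEI) = 1189/EI
  at Y: point load 101.4 at a = 6.85: Pab(L + a)/(6LEI) = 1189/EI
  at X: UDL 22: wL³/(24EI) = 2357/EI
  at Y: UDL 22: wL³/(24EI) = 2357/EI
  θ_X0 = 3547/EI,  θ_Y0 = 3547/EI
Flexibility coefficients: a unit moment at one end gives L/(3EI) there and L/(6EI) at the far end, so f₁₁ = f₂₂ = 4.567/EI and f₁₂ = f₂₁ = 2.283/EI.
Compatibility — zero rotation at each built-in end:
  4.567 M_X + 2.283 M_Y = 3547
  2.283 M_X + 4.567 M_Y = 3547
Solving the pair gives M_X = 517.7 kip·ft and M_Y = 517.7 kip·ft (hogging).

M_X = 517.7 kip·ft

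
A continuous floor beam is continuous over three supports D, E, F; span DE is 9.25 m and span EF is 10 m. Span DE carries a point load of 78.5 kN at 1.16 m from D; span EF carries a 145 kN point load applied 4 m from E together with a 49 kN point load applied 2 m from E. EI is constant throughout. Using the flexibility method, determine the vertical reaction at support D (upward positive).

Insert a hinge at E; M_E is the redundant, and each span becomes simply supported.
Discontinuity in slope at E on the released structure — sum the simple-span end rotations:
  span DE: point load 78.5 at a = 1.16: Pab(L + a)/(6LEI) = 138.2/EI
  span EF: point load 145 at a = 4: Pab(L + b)/(6LEI) = 928/EI
  span EF: point load 49 at a = 2: Pab(L + b)/(6LEI) = 235.2/EI
  relative rotation θ_0 = (138.2 + 1163)/EI = 1301/EI
A unit hogging moment at E produces rotation L₁/(3EI) + L₂/(3EI) = 6.417/EI.
Slope continuity at E: θ_0 = M_E·6.417/EI, so M_E = 1301/6.417 = 202.8 kN·m (hogging).
Span DE, ΣM about D with M_E applied at E: R_E^{DE}·9.25 = 91.06 + 202.8, so R_E^{DE} = 31.77 kN and R_D = 78.5 − 31.77 = 46.73 kN.

R_D = 46.73 kN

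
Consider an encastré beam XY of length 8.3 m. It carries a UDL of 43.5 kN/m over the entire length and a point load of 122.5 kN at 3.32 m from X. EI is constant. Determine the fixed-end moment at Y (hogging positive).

Take the two fixed-end moments M_X, M_Y as redundants; the released structure is the simple span XY.
Simple-span end rotations at X and Y under the given loads:
  at X: UDL 43.5: wL³/(24EI) = 1036/EI
  at Y: UDL 43.5: wL³/(24EI) = 1036/EI
  at X: point load 122.5 at a = 3.32: Pab(L + b)/(6LEI) = 540.1/EI
  at Y: point load 122.5 at a = 3.32: Pab(L + a)/(6LEI) = 472.6/EI
  θ_X0 = 1576/EI,  θ_Y0 = 1509/EI
Flexibility coefficients: a unit moment at one end gives L/(3EI) there and L/(6EI) at the far end, so f₁₁ = f₂₂ = 2.767/EI and f₁₂ = f₂₁ = 1.383/EI.
Compatibility — zero rotation at each built-in end:
  2.767 M_X + 1.383 M_Y = 1576
  1.383 M_X + 2.767 M_Y = 1509
Solving the pair gives M_X = 396.1 kN·m and M_Y = 347.3 kN·m (hogging).

M_Y = 347.3 kN·m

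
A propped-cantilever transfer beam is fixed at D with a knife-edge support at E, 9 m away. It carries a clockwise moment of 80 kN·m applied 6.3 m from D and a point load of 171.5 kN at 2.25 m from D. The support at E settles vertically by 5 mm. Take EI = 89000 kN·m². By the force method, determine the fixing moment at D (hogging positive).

M_D = 240.5 kN·m

Release the roller at E. Primary structure: cantilever fixed at D.
Deflection at E on the released cantilever, summing each load's contribution:
  clockwise couple 80 at a = 6.3: M₀a(2L − a)/(2EI) = 2948/EI
  point load 171.5 at a = 2.25: Pa²(3L − a)/(6EI) = 3581/EI
  δ_0 = 6530/EI
Tip deflection under a unit load at E: L³/(3EI) = 243/EI.
With EI = 89000 kN·m²: δ_0 = 0.073369 m and δ_{EE} = 0.00273 m/kN.
Compatibility — the beam at E must follow the support down by 0.005 m: δ_0 − R_E·δ_{EE} = 0.005, so R_E = (0.073369 − 0.005)/0.00273 = 25.04 kN.
Moment equilibrium about D: M_D = Σ(load moments about D) − R_E·L = 465.9 − 25.04×9 = 240.5 kN·m.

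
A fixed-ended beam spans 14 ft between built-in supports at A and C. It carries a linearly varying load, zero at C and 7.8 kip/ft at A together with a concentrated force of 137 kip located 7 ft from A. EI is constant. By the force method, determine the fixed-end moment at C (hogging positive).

M_C = 290.7 kip·ft

Take the two fixed-end moments M_A, M_C as redundants; the released structure is the simple span AC.
End rotations of the released simple span under the applied load (×1/EI):
  at A: triangular load, peak 7.8: w₀L³/(45EI) = 475.6/EI
  at C: triangular load, peak 7.8: 7w₀L³/(360EI) = 416.2/EI
  at A: point load 137 at a = 7: Pab(L + b)/(6LEI) = 1678/EI
  at C: point load 137 at a = 7: Pab(L + a)/(6LEI) = 1678/EI
  θ_A0 = 2154/EI,  θ_C0 = 2094/EI
Flexibility coefficients: a unit moment at one end gives L/(3EI) there and L/(6EI) at the far end, so f₁₁ = f₂₂ = 4.667/EI and f₁₂ = f₂₁ = 2.333/EI.
Compatibility — zero rotation at each built-in end:
  4.667 M_A + 2.333 M_C = 2154
  2.333 M_A + 4.667 M_C = 2094
Solving the pair gives M_A = 316.2 kip·ft and M_C = 290.7 kip·ft (hogging).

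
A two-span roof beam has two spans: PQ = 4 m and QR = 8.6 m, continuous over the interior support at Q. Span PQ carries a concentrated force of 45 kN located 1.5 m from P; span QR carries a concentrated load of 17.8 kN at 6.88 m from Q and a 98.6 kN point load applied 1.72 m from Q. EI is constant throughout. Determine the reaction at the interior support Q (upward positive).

R_Q = 136.9 kN

Take M_Q as the redundant. Released structure: two simple spans PQ and QR with a hinge at Q.
End slopes at the hinge Q, treating each span as simply supported:
  span PQ: point load 45 at a = 1.5: Pab(L + a)/(6LEI) = 38.67/EI
  span QR: point load 17.8 at a = 6.88: Pab(L + b)/(6LEI) = 42.13/EI
  span QR: point load 98.6 at a = 1.72: Pab(L + b)/(6LEI) = 350/EI
  relative rotation θ_0 = (38.67 + 392.2)/EI = 430.8/EI
A unit hogging moment at Q produces rotation L₁/(3EI) + L₂/(3EI) = 4.2/EI.
Slope continuity at Q: θ_0 = M_Q·4.2/EI, so M_Q = 430.8/4.2 = 102.6 kN·m (hogging).
Span PQ, ΣM about P with M_Q applied at Q: R_Q^{PQ}·4 = 67.5 + 102.6, so R_Q^{PQ} = 42.52 kN and R_P = 45 − 42.52 = 2.48 kN.
Span QR, ΣM about R: R_Q^{QR}·8.6 = 709 + 102.6, so R_Q^{QR} = 94.37 kN and R_R = 116.4 − 94.37 = 22.03 kN.
R_Q = 42.52 + 94.37 = 136.9 kN.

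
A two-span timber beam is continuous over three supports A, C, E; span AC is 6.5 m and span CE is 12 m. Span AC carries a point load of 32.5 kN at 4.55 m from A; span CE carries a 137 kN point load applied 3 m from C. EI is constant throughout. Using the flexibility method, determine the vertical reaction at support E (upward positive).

R_E = 18.57 kN

Release continuity at C by inserting a hinge; the redundant is the internal moment M_C. The primary structure is two simply-supported spans AC and CE.
Rotations at C on the released spans (each span's end-slope, ×1/EI):
  span AC: point load 32.5 at a = 4.55: Pab(L + a)/(6LEI) = 81.7/EI
  span CE: point load 137 at a = 3: Pab(L + b)/(6LEI) = 1079/EI
  relative rotation θ_0 = (81.7 + 1079)/EI = 1161/EI
A unit hogging moment at C produces rotation L₁/(3EI) + L₂/(3EI) = 6.167/EI.
Compatibility: M_C·(L₁+L₂)/(3EI) = θ_0, giving M_C = 188.2 kN·m (hogging).
Span CE, ΣM about E: R_C^{CE}·12 = 1233 + 188.2, so R_C^{CE} = 118.4 kN and R_E = 137 − 118.4 = 18.57 kN.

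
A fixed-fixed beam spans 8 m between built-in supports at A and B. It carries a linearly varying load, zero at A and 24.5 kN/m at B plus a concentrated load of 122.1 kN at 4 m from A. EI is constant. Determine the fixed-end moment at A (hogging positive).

M_A = 174.4 kN·m

Release both end moments; the primary structure is a simply-supported span AB with redundants M_A and M_B.
On the primary (simply-supported) span, the end slopes from the loading are:
  at A: triangular load, peak 24.5: 7w₀L³/(360EI) = 243.9/EI
  at B: triangular load, peak 24.5: w₀L³/(45EI) = 278.8/EI
  at A: point load 122.1 at a = 4: Pab(L + b)/(6LEI) = 488.4/EI
  at B: point load 122.1 at a = 4: Pab(L + a)/(6LEI) = 488.4/EI
  θ_A0 = 732.3/EI,  θ_B0 = 767.2/EI
Flexibility coefficients: a unit moment at one end gives L/(3EI) there and L/(6EI) at the far end, so f₁₁ = f₂₂ = 2.667/EI and f₁₂ = f₂₁ = 1.333/EI.
Compatibility — zero rotation at each built-in end:
  2.667 M_A + 1.333 M_B = 732.3
  1.333 M_A + 2.667 M_B = 767.2
Solving the pair gives M_A = 174.4 kN·m and M_B = 200.5 kN·m (hogging).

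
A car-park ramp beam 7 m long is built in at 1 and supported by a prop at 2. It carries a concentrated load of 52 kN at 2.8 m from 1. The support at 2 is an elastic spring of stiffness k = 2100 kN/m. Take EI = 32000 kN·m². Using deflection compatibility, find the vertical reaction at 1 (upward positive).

R_1 = 42.46 kN

Take the reaction at 2 as the redundant and release it; the primary structure is a cantilever fixed at 1.
Primary-structure tip deflection at 2 by superposition:
  point load 52 at a = 2.8: Pa²(3L − a)/(6EI) = 1237/EI
Tip deflection under a unit load at 2: L³/(3EI) = 114.3/EI.
With EI = 32000 kN·m²: δ_0 = 0.038645 m and δ_{22} = 0.003573 m/kN.
Compatibility — the spring shortens by R_2/k under the reaction it provides: δ_0 − R_2·δ_{22} = R_2/k. With 1/k = 0.000476 m/kN, R_2 = δ_0 / (δ_{22} + 1/k) = 0.038645 / (0.003573 + 0.000476) = 9.544 kN.
Vertical equilibrium: R_1 = ΣP − R_2 = 52 − 9.544 = 42.46 kN.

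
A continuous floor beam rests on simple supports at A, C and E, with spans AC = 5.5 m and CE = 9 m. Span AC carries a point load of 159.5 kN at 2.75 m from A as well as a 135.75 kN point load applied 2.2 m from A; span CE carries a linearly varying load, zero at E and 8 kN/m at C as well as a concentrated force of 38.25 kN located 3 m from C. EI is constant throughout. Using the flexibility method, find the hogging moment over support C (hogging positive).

Release continuity at C by inserting a hinge; the redundant is the internal moment M_C. The primary structure is two simply-supported spans AC and CE.
End slopes at the hinge C, treating each span as simply supported:
  span AC: point load 159.5 at a = 2.75: Pab(L + a)/(6LEI) = 301.6/EI
  span AC: point load 135.75 at a = 2.2: Pab(L + a)/(6LEI) = 230/EI
  span CE: triangular load, peak 8: w₀L³/(45EI) = 129.6/EI
  span CE: point load 38.25 at a = 3: Pab(L + b)/(6LEI) = 191.2/EI
  relative rotation θ_0 = (531.5 + 320.9)/EI = 852.4/EI
A unit hogging moment at C produces rotation L₁/(3EI) + L₂/(3EI) = 4.833/EI.
Slope continuity at C: θ_0 = M_C·4.833/EI, so M_C = 852.4/4.833 = 176.4 kN·m (hogging).

M_C = 176.4 kN·m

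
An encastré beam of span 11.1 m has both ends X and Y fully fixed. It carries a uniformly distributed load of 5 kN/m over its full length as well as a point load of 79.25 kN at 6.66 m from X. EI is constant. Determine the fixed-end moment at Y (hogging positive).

M_Y = 178 kN·m

Take the two fixed-end moments M_X, M_Y as redundants; the released structure is the simple span XY.
End rotations of the released simple span under the applied load (×1/EI):
  at X: UDL 5: wL³/(24EI) = 284.9/EI
  at Y: UDL 5: wL³/(24EI) = 284.9/EI
  at X: point load 79.25 at a = 6.66: Pab(L + b)/(6LEI) = 546.8/EI
  at Y: point load 79.25 at a = 6.66: Pab(L + a)/(6LEI) = 624.9/EI
  θ_X0 = 831.7/EI,  θ_Y0 = 909.8/EI
Flexibility coefficients: a unit moment at one end gives L/(3EI) there and L/(6EI) at the far end, so f₁₁ = f₂₂ = 3.7/EI and f₁₂ = f₂₁ = 1.85/EI.
Compatibility — zero rotation at each built-in end:
  3.7 M_X + 1.85 M_Y = 831.7
  1.85 M_X + 3.7 M_Y = 909.8
Solving the pair gives M_X = 135.8 kN·m and M_Y = 178 kN·m (hogging).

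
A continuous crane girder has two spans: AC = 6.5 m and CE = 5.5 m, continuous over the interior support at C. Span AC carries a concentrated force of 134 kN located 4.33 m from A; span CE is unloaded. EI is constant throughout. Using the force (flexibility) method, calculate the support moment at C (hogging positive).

M_C = 87.41 kN·m

Insert a hinge at C; M_C is the redundant, and each span becomes simply supported.
End slopes at the hinge C, treating each span as simply supported:
  span AC: point load 134 at a = 4.33: Pab(L + a)/(6LEI) = 349.6/EI
  relative rotation θ_0 = (349.6 + 0)/EI = 349.6/EI
A unit hogging moment at C produces rotation L₁/(3EI) + L₂/(3EI) = 4/EI.
Compatibility: M_C·(L₁+L₂)/(3EI) = θ_0, giving M_C = 87.41 kN·m (hogging).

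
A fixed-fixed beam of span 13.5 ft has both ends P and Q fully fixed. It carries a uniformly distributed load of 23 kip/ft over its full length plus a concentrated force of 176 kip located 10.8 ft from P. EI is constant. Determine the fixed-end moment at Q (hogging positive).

M_Q = 653.4 kip·ft

Take the two fixed-end moments M_P, M_Q as redundants; the released structure is the simple span PQ.
End rotations of the released simple span under the applied load (×1/EI):
  at P: UDL 23: wL³/(24EI) = 2358/EI
  at Q: UDL 23: wL³/(24EI) = 2358/EI
  at P: point load 176 at a = 10.8: Pab(L + b)/(6LEI) = 1026/EI
  at Q: point load 176 at a = 10.8: Pab(L + a)/(6LEI) = 1540/EI
  θ_P0 = 3384/EI,  θ_Q0 = 3898/EI
Flexibility coefficients: a unit moment at one end gives L/(3EI) there and L/(6EI) at the far end, so f₁₁ = f₂₂ = 4.5/EI and f₁₂ = f₂₁ = 2.25/EI.
Compatibility — zero rotation at each built-in end:
  4.5 M_P + 2.25 M_Q = 3384
  2.25 M_P + 4.5 M_Q = 3898
Solving the pair gives M_P = 425.3 kip·ft and M_Q = 653.4 kip·ft (hogging).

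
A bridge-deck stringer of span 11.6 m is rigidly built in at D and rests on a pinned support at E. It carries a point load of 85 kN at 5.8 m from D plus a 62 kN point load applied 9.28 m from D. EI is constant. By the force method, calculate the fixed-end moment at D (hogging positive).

Remove the prop at E; the released (primary) structure is a cantilever built in at D.
Primary-structure tip deflection at E by superposition:
  point load 85 at a = 5.8: Pa²(3L − a)/(6EI) = 13820/EI
  point load 62 at a = 9.28: Pa²(3L − a)/(6EI) = 22710/EI
  δ_0 = 36530/EI
Tip deflection under a unit load at E: L³/(3EI) = 520.3/EI.
The prop prevents deflection at E: R_E = δ_0/δ_{EE} = 36530/520.3 = 70.21 kN.
Moment equilibrium about D: M_D = Σ(load moments about D) − R_E·L = 1068 − 70.21×11.6 = 253.9 kN·m.

M_D = 253.9 kN·m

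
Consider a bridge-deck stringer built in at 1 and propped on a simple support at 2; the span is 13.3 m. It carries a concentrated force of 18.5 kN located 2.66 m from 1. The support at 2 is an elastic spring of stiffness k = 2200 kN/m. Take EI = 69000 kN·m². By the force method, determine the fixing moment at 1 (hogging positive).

Choose R_2 as the redundant. The primary structure is the cantilever fixed at 1.
Primary-structure tip deflection at 2 by superposition:
  point load 18.5 at a = 2.66: Pa²(3L − a)/(6EI) = 812.4/EI
Flexibility coefficient — unit upward force at 2: δ_{22} = L³/(3EI) = 784.2/EI.
With EI = 69000 kN·m²: δ_0 = 0.011775 m and δ_{22} = 0.011365 m/kN.
Compatibility — the spring shortens by R_2/k under the reaction it provides: δ_0 − R_2·δ_{22} = R_2/k. With 1/k = 0.000455 m/kN, R_2 = δ_0 / (δ_{22} + 1/k) = 0.011775 / (0.011365 + 0.000455) = 0.9962 kN.
Moment equilibrium about 1: M_1 = Σ(load moments about 1) − R_2·L = 49.21 − 0.9962×13.3 = 35.96 kN·m.

M_1 = 35.96 kN·m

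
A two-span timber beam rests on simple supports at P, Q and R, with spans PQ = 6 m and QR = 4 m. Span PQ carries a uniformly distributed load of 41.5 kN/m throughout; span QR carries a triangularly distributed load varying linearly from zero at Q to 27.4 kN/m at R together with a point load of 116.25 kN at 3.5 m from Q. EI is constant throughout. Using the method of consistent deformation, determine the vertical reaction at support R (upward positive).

Take M_Q as the redundant. Released structure: two simple spans PQ and QR with a hinge at Q.
Rotations at Q on the released spans (each span's end-slope, ×1/EI):
  span PQ: UDL 41.5: wL³/(24EI) = 373.5/EI
  span QR: triangular load, peak 27.4: 7w₀L³/(360EI) = 34.1/EI
  span QR: point load 116.25 at a = 3.5: Pab(L + b)/(6LEI) = 38.14/EI
  relative rotation θ_0 = (373.5 + 72.24)/EI = 445.7/EI
A unit hogging moment at Q produces rotation L₁/(3EI) + L₂/(3EI) = 3.333/EI.
Slope continuity at Q: θ_0 = M_Q·3.333/EI, so M_Q = 445.7/3.333 = 133.7 kN·m (hogging).
Span QR, ΣM about R: R_Q^{QR}·4 = 131.2 + 133.7, so R_Q^{QR} = 66.23 kN and R_R = 171.1 − 66.23 = 104.8 kN.

R_R = 104.8 kN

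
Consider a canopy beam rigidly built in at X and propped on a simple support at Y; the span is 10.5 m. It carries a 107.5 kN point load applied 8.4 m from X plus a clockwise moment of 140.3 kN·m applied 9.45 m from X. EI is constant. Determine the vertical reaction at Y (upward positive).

R_Y = 95.52 kN

Remove the prop at Y; the released (primary) structure is a cantilever built in at X.
Primary-structure tip deflection at Y by superposition:
  point load 107.5 at a = 8.4: Pa²(3L − a)/(6EI) = 29203/EI
  clockwise couple 140.3 at a = 9.45: M₀a(2L − a)/(2EI) = 7657/EI
  δ_0 = 36860/EI
Flexibility coefficient — unit upward force at Y: δ_{YY} = L³/(3EI) = 385.9/EI.
The prop prevents deflection at Y: R_Y = δ_0/δ_{YY} = 36860/385.9 = 95.52 kN.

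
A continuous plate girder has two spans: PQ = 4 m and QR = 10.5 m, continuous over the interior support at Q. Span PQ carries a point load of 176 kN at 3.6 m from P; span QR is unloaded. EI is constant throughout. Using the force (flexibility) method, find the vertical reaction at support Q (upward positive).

Take M_Q as the redundant. Released structure: two simple spans PQ and QR with a hinge at Q.
Discontinuity in slope at Q on the released structure — sum the simple-span end rotations:
  span PQ: point load 176 at a = 3.6: Pab(L + a)/(6LEI) = 80.26/EI
  relative rotation θ_0 = (80.26 + 0)/EI = 80.26/EI
A unit hogging moment at Q produces rotation L₁/(3EI) + L₂/(3EI) = 4.833/EI.
Compatibility: M_Q·(L₁+L₂)/(3EI) = θ_0, giving M_Q = 16.6 kN·m (hogging).
Span PQ, ΣM about P with M_Q applied at Q: R_Q^{PQ}·4 = 633.6 + 16.6, so R_Q^{PQ} = 162.6 kN and R_P = 176 − 162.6 = 13.45 kN.
Span QR, ΣM about R: R_Q^{QR}·10.5 = 0 + 16.6, so R_Q^{QR} = 1.581 kN and R_R = 0 − 1.581 = -1.581 kN.
R_Q = 162.6 + 1.581 = 164.1 kN.

R_Q = 164.1 kN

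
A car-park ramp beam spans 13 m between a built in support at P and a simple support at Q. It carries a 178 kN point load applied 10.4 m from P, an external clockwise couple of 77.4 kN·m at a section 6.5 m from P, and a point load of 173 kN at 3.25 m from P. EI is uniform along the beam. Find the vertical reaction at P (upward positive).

Release the roller at Q. Primary structure: cantilever fixed at P.
Deflection at Q on the released cantilever, summing each load's contribution:
  point load 178 at a = 10.4: Pa²(3L − a)/(6EI) = 91770/EI
  clockwise couple 77.4 at a = 6.5: M₀a(2L − a)/(2EI) = 4905/EI
  point load 173 at a = 3.25: Pa²(3L − a)/(6EI) = 10888/EI
  δ_0 = 107563/EI
Flexibility coefficient — unit upward force at Q: δ_{QQ} = L³/(3EI) = 732.3/EI.
Compatibility at Q: δ_0 − R_Q·δ_{QQ} = 0, so R_Q = 107563/732.3 = 146.9 kN.
Vertical equilibrium: R_P = ΣP − R_Q = 351 − 146.9 = 204.1 kN.

R_P = 204.1 kN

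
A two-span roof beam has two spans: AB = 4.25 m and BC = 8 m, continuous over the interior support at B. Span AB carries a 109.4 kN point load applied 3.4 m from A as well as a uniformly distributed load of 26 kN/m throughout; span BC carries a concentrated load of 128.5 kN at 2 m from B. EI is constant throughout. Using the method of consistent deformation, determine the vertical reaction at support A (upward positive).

R_A = 40.96 kN

Take M_B as the redundant. Released structure: two simple spans AB and BC with a hinge at B.
Discontinuity in slope at B on the released structure — sum the simple-span end rotations:
  span AB: point load 109.4 at a = 3.4: Pab(L + a)/(6LEI) = 94.85/EI
  span AB: UDL 26: wL³/(24EI) = 83.16/EI
  span BC: point load 128.5 at a = 2: Pab(L + b)/(6LEI) = 449.8/EI
  relative rotation θ_0 = (178 + 449.8)/EI = 627.8/EI
A unit hogging moment at B produces rotation L₁/(3EI) + L₂/(3EI) = 4.083/EI.
Slope continuity at B: θ_0 = M_B·4.083/EI, so M_B = 627.8/4.083 = 153.7 kN·m (hogging).
Span AB, ΣM about A with M_B applied at B: R_B^{AB}·4.25 = 606.8 + 153.7, so R_B^{AB} = 178.9 kN and R_A = 219.9 − 178.9 = 40.96 kN.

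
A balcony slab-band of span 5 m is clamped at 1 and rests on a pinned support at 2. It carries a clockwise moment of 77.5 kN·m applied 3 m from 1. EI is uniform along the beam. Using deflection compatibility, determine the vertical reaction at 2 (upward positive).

R_2 = 19.53 kN

Choose R_2 as the redundant. The primary structure is the cantilever fixed at 1.
Deflection at 2 on the released cantilever, summing each load's contribution:
  clockwise couple 77.5 at a = 3: M₀a(2L − a)/(2EI) = 813.8/EI
Tip deflection under a unit load at 2: L³/(3EI) = 41.67/EI.
The prop prevents deflection at 2: R_2 = δ_0/δ_{22} = 813.8/41.67 = 19.53 kN.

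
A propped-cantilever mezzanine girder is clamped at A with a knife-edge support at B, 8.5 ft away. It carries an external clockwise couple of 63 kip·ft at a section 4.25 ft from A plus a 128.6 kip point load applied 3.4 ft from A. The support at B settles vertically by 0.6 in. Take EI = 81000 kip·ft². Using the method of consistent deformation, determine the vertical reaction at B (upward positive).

Remove the prop at B; the released (primary) structure is a cantilever built in at A.
Primary-structure tip deflection at B by superposition:
  clockwise couple 63 at a = 4.25: M₀a(2L − a)/(2EI) = 1707/EI
  point load 128.6 at a = 3.4: Pa²(3L − a)/(6EI) = 5476/EI
  δ_0 = 7183/EI
Tip deflection under a unit load at B: L³/(3EI) = 204.7/EI.
With EI = 81000 kip·ft²: δ_0 = 0.088674 ft and δ_{BB} = 0.002527 ft/kip.
Compatibility — the beam at B must follow the support down by 0.05 ft: δ_0 − R_B·δ_{BB} = 0.05, so R_B = (0.088674 − 0.05)/0.002527 = 15.3 kip.

R_B = 15.3 kip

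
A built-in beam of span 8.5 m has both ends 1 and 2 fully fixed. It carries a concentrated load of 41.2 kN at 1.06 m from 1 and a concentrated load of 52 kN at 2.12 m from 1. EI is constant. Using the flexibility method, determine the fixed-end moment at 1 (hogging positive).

Release both end moments; the primary structure is a simply-supported span 12 with redundants M_1 and M_2.
On the primary (simply-supported) span, the end slopes from the loading are:
  at 1: point load 41.2 at a = 1.06: Pab(L + b)/(6LEI) = 101.6/EI
  at 2: point load 41.2 at a = 1.06: Pab(L + a)/(6LEI) = 60.91/EI
  at 1: point load 52 at a = 2.12: Pab(L + b)/(6LEI) = 205.2/EI
  at 2: point load 52 at a = 2.12: Pab(L + a)/(6LEI) = 146.5/EI
  θ_10 = 306.8/EI,  θ_20 = 207.4/EI
Flexibility coefficients: a unit moment at one end gives L/(3EI) there and L/(6EI) at the far end, so f₁₁ = f₂₂ = 2.833/EI and f₁₂ = f₂₁ = 1.417/EI.
Compatibility — zero rotation at each built-in end:
  2.833 M_1 + 1.417 M_2 = 306.8
  1.417 M_1 + 2.833 M_2 = 207.4
Solving the pair gives M_1 = 95.57 kN·m and M_2 = 25.4 kN·m (hogging).

M_1 = 95.57 kN·m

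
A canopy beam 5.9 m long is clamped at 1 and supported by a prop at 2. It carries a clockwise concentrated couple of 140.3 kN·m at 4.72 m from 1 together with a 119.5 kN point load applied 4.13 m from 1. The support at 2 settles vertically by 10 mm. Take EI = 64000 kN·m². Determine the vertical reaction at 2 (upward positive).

R_2 = 92.23 kN

Take the reaction at 2 as the redundant and release it; the primary structure is a cantilever fixed at 1.
Deflection at 2 on the released cantilever, summing each load's contribution:
  clockwise couple 140.3 at a = 4.72: M₀a(2L − a)/(2EI) = 2344/EI
  point load 119.5 at a = 4.13: Pa²(3L − a)/(6EI) = 4610/EI
  δ_0 = 6954/EI
Flexibility coefficient — unit upward force at 2: δ_{22} = L³/(3EI) = 68.46/EI.
With EI = 64000 kN·m²: δ_0 = 0.10866 m and δ_{22} = 0.00107 m/kN.
Compatibility — the beam at 2 must follow the support down by 0.01 m: δ_0 − R_2·δ_{22} = 0.01, so R_2 = (0.10866 − 0.01)/0.00107 = 92.23 kN.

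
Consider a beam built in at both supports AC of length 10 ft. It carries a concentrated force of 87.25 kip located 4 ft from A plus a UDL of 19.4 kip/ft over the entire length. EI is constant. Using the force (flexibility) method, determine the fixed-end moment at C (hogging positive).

Take the two fixed-end moments M_A, M_C as redundants; the released structure is the simple span AC.
Simple-span end rotations at A and C under the given loads:
  at A: point load 87.25 at a = 4: Pab(L + b)/(6LEI) = 558.4/EI
  at C: point load 87.25 at a = 4: Pab(L + a)/(6LEI) = 488.6/EI
  at A: UDL 19.4: wL³/(24EI) = 808.3/EI
  at C: UDL 19.4: wL³/(24EI) = 808.3/EI
  θ_A0 = 1367/EI,  θ_C0 = 1297/EI
Flexibility coefficients: a unit moment at one end gives L/(3EI) there and L/(6EI) at the far end, so f₁₁ = f₂₂ = 3.333/EI and f₁₂ = f₂₁ = 1.667/EI.
Compatibility — zero rotation at each built-in end:
  3.333 M_A + 1.667 M_C = 1367
  1.667 M_A + 3.333 M_C = 1297
Solving the pair gives M_A = 287.3 kip·ft and M_C = 245.4 kip·ft (hogging).

M_C = 245.4 kip·ft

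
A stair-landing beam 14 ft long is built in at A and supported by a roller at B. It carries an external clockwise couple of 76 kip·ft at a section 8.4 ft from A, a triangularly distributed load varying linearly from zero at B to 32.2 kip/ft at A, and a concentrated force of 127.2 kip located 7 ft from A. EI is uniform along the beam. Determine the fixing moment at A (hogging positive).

M_A = 734.9 kip·ft

Choose R_B as the redundant. The primary structure is the cantilever fixed at A.
Deflection at B on the released cantilever, summing each load's contribution:
  clockwise couple 76 at a = 8.4: M₀a(2L − a)/(2EI) = 6256/EI
  triangular load, peak 32.2 at the fixed end: w₀L⁴/(30EI) = 41233/EI
  point load 127.2 at a = 7: Pa²(3L − a)/(6EI) = 36358/EI
  δ_0 = 83847/EI
Tip deflection under a unit load at B: L³/(3EI) = 914.7/EI.
The prop prevents deflection at B: R_B = δ_0/δ_{BB} = 83847/914.7 = 91.67 kip.
Moment equilibrium about A: M_A = Σ(load moments about A) − R_B·L = 2018 − 91.67×14 = 734.9 kip·ft.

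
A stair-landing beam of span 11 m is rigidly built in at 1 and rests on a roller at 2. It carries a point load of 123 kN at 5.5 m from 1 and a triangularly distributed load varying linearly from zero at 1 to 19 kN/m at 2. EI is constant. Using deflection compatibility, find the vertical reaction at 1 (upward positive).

Remove the prop at 2; the released (primary) structure is a cantilever built in at 1.
Primary-structure tip deflection at 2 by superposition:
  point load 123 at a = 5.5: Pa²(3L − a)/(6EI) = 17053/EI
  triangular load, peak 19 at the free end: 11w₀L⁴/(120EI) = 25500/EI
  δ_0 = 42553/EI
Flexibility coefficient — unit upward force at 2: δ_{22} = L³/(3EI) = 443.7/EI.
The prop prevents deflection at 2: R_2 = δ_0/δ_{22} = 42553/443.7 = 95.91 kN.
Vertical equilibrium: R_1 = ΣP − R_2 = 227.5 − 95.91 = 131.6 kN.

R_1 = 131.6 kN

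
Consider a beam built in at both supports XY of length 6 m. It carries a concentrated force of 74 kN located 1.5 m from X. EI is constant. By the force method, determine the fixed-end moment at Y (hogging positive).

M_Y = 20.81 kN·m

Release both end moments; the primary structure is a simply-supported span XY with redundants M_X and M_Y.
End rotations of the released simple span under the applied load (×1/EI):
  at X: point load 74 at a = 1.5: Pab(L + b)/(6LEI) = 145.7/EI
  at Y: point load 74 at a = 1.5: Pab(L + a)/(6LEI) = 104.1/EI
  θ_X0 = 145.7/EI,  θ_Y0 = 104.1/EI
Flexibility coefficients: a unit moment at one end gives L/(3EI) there and L/(6EI) at the far end, so f₁₁ = f₂₂ = 2/EI and f₁₂ = f₂₁ = 1/EI.
Compatibility — zero rotation at each built-in end:
  2 M_X + 1 M_Y = 145.7
  1 M_X + 2 M_Y = 104.1
Solving the pair gives M_X = 62.44 kN·m and M_Y = 20.81 kN·m (hogging).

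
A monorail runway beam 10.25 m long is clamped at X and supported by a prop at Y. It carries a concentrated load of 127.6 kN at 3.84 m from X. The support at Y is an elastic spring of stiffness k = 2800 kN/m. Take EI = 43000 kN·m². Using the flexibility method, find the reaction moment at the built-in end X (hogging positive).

M_X = 258.9 kN·m

Remove the prop at Y; the released (primary) structure is a cantilever built in at X.
Primary-structure tip deflection at Y by superposition:
  point load 127.6 at a = 3.84: Pa²(3L − a)/(6EI) = 8439/EI
Tip deflection under a unit load at Y: L³/(3EI) = 359/EI.
With EI = 43000 kN·m²: δ_0 = 0.19625 m and δ_{YY} = 0.008348 m/kN.
Compatibility — the spring shortens by R_Y/k under the reaction it provides: δ_0 − R_Y·δ_{YY} = R_Y/k. With 1/k = 0.000357 m/kN, R_Y = δ_0 / (δ_{YY} + 1/k) = 0.19625 / (0.008348 + 0.000357) = 22.54 kN.
Moment equilibrium about X: M_X = Σ(load moments about X) − R_Y·L = 490 − 22.54×10.25 = 258.9 kN·m.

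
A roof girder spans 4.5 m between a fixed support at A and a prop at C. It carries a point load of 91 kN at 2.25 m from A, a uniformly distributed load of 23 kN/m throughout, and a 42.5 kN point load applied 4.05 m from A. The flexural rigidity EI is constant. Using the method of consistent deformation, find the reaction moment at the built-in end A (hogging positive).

Choose R_C as the redundant. The primary structure is the cantilever fixed at A.
Deflection at C on the released cantilever, summing each load's contribution:
  point load 91 at a = 2.25: Pa²(3L − a)/(6EI) = 863.8/EI
  UDL 23: wL⁴/(8EI) = 1179/EI
  point load 42.5 at a = 4.05: Pa²(3L − a)/(6EI) = 1098/EI
  δ_0 = 3141/EI
Flexibility coefficient — unit upward force at C: δ_{CC} = L³/(3EI) = 30.38/EI.
The prop prevents deflection at C: R_C = δ_0/δ_{CC} = 3141/30.38 = 103.4 kN.
Moment equilibrium about A: M_A = Σ(load moments about A) − R_C·L = 609.8 − 103.4×4.5 = 144.5 kN·m.

M_A = 144.5 kN·m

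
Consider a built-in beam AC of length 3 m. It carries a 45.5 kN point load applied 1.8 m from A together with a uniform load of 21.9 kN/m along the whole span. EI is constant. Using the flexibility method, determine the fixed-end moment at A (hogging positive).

M_A = 29.53 kN·m

Release both end moments; the primary structure is a simply-supported span AC with redundants M_A and M_C.
Simple-span end rotations at A and C under the given loads:
  at A: point load 45.5 at a = 1.8: Pab(L + b)/(6LEI) = 22.93/EI
  at C: point load 45.5 at a = 1.8: Pab(L + a)/(6LEI) = 26.21/EI
  at A: UDL 21.9: wL³/(24EI) = 24.64/EI
  at C: UDL 21.9: wL³/(24EI) = 24.64/EI
  θ_A0 = 47.57/EI,  θ_C0 = 50.85/EI
Flexibility coefficients: a unit moment at one end gives L/(3EI) there and L/(6EI) at the far end, so f₁₁ = f₂₂ = 1/EI and f₁₂ = f₂₁ = 0.5/EI.
Compatibility — zero rotation at each built-in end:
  1 M_A + 0.5 M_C = 47.57
  0.5 M_A + 1 M_C = 50.85
Solving the pair gives M_A = 29.53 kN·m and M_C = 36.08 kN·m (hogging).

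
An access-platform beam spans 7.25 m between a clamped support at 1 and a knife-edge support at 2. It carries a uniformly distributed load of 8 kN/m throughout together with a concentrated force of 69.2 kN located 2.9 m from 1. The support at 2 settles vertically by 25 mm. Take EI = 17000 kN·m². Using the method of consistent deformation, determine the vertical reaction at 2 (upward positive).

Take the reaction at 2 as the redundant and release it; the primary structure is a cantilever fixed at 1.
Primary-structure tip deflection at 2 by superposition:
  UDL 8: wL⁴/(8EI) = 2763/EI
  point load 69.2 at a = 2.9: Pa²(3L − a)/(6EI) = 1828/EI
  δ_0 = 4591/EI
Tip deflection under a unit load at 2: L³/(3EI) = 127/EI.
With EI = 17000 kN·m²: δ_0 = 0.27007 m and δ_{22} = 0.007472 m/kN.
Compatibility — the beam at 2 must follow the support down by 0.025 m: δ_0 − R_2·δ_{22} = 0.025, so R_2 = (0.27007 − 0.025)/0.007472 = 32.8 kN.

R_2 = 32.8 kN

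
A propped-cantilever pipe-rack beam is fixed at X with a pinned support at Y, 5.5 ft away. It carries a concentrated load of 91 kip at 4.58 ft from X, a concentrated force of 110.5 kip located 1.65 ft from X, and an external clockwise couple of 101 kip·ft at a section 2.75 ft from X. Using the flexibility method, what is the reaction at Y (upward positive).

R_Y = 102.5 kip

Take the reaction at Y as the redundant and release it; the primary structure is a cantilever fixed at X.
Free-end deflection of the primary structure under the applied loading (downward +):
  point load 91 at a = 4.58: Pa²(3L − a)/(6EI) = 3792/EI
  point load 110.5 at a = 1.65: Pa²(3L − a)/(6EI) = 744.6/EI
  clockwise couple 101 at a = 2.75: M₀a(2L − a)/(2EI) = 1146/EI
  δ_0 = 5683/EI
Tip deflection under a unit load at Y: L³/(3EI) = 55.46/EI.
The prop prevents deflection at Y: R_Y = δ_0/δ_{YY} = 5683/55.46 = 102.5 kip.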